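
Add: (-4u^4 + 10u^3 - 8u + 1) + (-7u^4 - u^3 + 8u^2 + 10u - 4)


Align terms by degree and add:
  -4u^4 + 10u^3 - 8u + 1
  -7u^4 - u^3 + 8u^2 + 10u - 4
= -11u^4 + 9u^3 + 8u^2 + 2u - 3


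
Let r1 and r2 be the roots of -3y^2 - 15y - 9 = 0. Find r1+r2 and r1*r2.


For ay^2+by+c=0: sum = -b/a, product = c/a.
a=-3, b=-15, c=-9
Sum = -(-15)/-3 = -5
Product = (-9)/-3 = 3


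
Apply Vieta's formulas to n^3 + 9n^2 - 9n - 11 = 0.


Monic cubic n^3+bn^2+cn+d=0: sum=-b, pairwise sum=c, product=-d.
b=9, c=-9, d=-11
r1+r2+r3 = -9
r1r2+r1r3+r2r3 = -9
r1r2r3 = 11


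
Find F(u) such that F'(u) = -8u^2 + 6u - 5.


Reverse power rule on each term:
  ∫ -8u^2 du = -(8/3)u^3
  ∫ 6u du = 3u^2
  ∫ -5 du = -5u
F(u) = -(8/3)u^3 + 3u^2 - 5u + C


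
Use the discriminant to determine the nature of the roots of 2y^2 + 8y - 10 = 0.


D = b^2 - 4ac = (8)^2 - 4(2)(-10) = 64 + 80 = 144
Since D > 0: two distinct rational roots


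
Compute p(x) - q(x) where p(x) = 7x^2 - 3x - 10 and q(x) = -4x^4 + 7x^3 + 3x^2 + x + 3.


Distribute the minus sign:
  (7x^2 - 3x - 10)
- (-4x^4 + 7x^3 + 3x^2 + x + 3)
Negate second polynomial: 4x^4 - 7x^3 - 3x^2 - x - 3
Add: 4x^4 - 7x^3 + 4x^2 - 4x - 13


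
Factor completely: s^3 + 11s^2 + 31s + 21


Try integer roots (divisors of 21). s=-7: p(-7)=0.
Divide out (s + 7): quotient is s^2 + 4s + 3.
Factor the quadratic: (s + 3)(s + 1)
Result: (s + 7)(s + 3)(s + 1)


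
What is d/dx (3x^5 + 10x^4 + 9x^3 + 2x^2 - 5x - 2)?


Apply the power rule term by term:
  d/dx(3x^5) = 15x^4
  d/dx(10x^4) = 40x^3
  d/dx(9x^3) = 27x^2
  d/dx(2x^2) = 4x
  d/dx(-5x) = -5
  d/dx(-2) = 0
p'(x) = 15x^4 + 40x^3 + 27x^2 + 4x - 5


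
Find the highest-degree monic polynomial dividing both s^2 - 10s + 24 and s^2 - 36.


Factor each:
  s^2 - 10s + 24 = (s - 6)(s - 4)
  s^2 - 36 = (s - 6)(s + 6)
Common monic factor: s - 6


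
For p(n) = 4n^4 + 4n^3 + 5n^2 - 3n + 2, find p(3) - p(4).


p(3) = 470
p(4) = 1350
p(3) - p(4) = 470 - 1350 = -880


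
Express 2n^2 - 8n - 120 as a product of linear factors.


Roots satisfy r1 + r2 = -b/a = 4 and r1*r2 = c/a = -60.
So r1 = 10, r2 = -6.
2n^2 - 8n - 120 = 2(n - r1)(n - r2) = 2(n - 10)(n + 6)


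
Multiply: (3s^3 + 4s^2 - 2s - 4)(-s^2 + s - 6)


Distribute each term of the first polynomial:
  (3s^3)(-s^2 + s - 6) = -3s^5 + 3s^4 - 18s^3
  (4s^2)(-s^2 + s - 6) = -4s^4 + 4s^3 - 24s^2
  (-2s)(-s^2 + s - 6) = 2s^3 - 2s^2 + 12s
  (-4)(-s^2 + s - 6) = 4s^2 - 4s + 24
Sum: -3s^5 - s^4 - 12s^3 - 22s^2 + 8s + 24


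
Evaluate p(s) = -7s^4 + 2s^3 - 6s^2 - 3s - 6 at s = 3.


Using direct substitution:
  -7 * (3)^4 = -567
  2 * (3)^3 = 54
  -6 * (3)^2 = -54
  -3 * (3)^1 = -9
  constant: -6
Sum = -567 + 54 - 54 - 9 - 6 = -582


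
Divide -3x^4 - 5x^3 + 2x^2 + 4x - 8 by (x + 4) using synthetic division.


Synthetic division with c = -4. Coefficients: -3, -5, 2, 4, -8
Bring down -3.
  -3 * -4 = 12; 12 - 5 = 7
  7 * -4 = -28; -28 + 2 = -26
  -26 * -4 = 104; 104 + 4 = 108
  108 * -4 = -432; -432 - 8 = -440
Quotient: -3x^3 + 7x^2 - 26x + 108, Remainder: -440


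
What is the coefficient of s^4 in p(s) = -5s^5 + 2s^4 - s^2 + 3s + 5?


Read off the coefficient of s^4: 2


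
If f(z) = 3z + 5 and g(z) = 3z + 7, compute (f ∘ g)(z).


Substitute g(z) into f:
f(g(z)) = 3*(3z + 7) + 5
Expand and combine: 9z + 26


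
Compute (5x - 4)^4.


Expand (5x - 4)^4 by repeated multiplication:
  (5x - 4)^2 = 25x^2 - 40x + 16
  (5x - 4)^3 = 125x^3 - 300x^2 + 240x - 64
= 625x^4 - 2000x^3 + 2400x^2 - 1280x + 256


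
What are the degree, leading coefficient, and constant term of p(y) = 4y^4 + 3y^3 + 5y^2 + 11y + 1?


Highest power of y is 4, with coefficient 4. Constant term is 1.
Degree = 4, leading coefficient = 4, constant term = 1


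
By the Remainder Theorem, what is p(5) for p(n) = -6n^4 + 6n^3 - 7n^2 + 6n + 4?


By the Remainder Theorem, the remainder equals p(5):
  -6*(5)^4 = -3750
  6*(5)^3 = 750
  -7*(5)^2 = -175
  6*(5)^1 = 30
  constant: 4
Sum: -3750 + 750 - 175 + 30 + 4 = -3141


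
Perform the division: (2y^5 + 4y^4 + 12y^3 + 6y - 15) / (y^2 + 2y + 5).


(2y^5 + 4y^4 + 12y^3 + 6y - 15) / (y^2 + 2y + 5)
Step 1: 2y^3 * (y^2 + 2y + 5) = 2y^5 + 4y^4 + 10y^3; subtract.
Step 2: 0 * (y^2 + 2y + 5) = 0; subtract.
Step 3: 2y * (y^2 + 2y + 5) = 2y^3 + 4y^2 + 10y; subtract.
Step 4: -4 * (y^2 + 2y + 5) = -4y^2 - 8y - 20; subtract.
Quotient: 2y^3 + 2y - 4, Remainder: 4y + 5


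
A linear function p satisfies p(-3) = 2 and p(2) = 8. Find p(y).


p(y) = my + b. Using p(-3)=2, p(2)=8:
m = (2 - 8)/(-3 - 2) = -6/-5 = 6/5
b = 2 - m*(-3) = 2 + 18/5 = 28/5
p(y) = (6/5)y + (28/5)


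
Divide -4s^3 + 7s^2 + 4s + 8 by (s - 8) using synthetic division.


Synthetic division with c = 8. Coefficients: -4, 7, 4, 8
Bring down -4.
  -4 * 8 = -32; -32 + 7 = -25
  -25 * 8 = -200; -200 + 4 = -196
  -196 * 8 = -1568; -1568 + 8 = -1560
Quotient: -4s^2 - 25s - 196, Remainder: -1560


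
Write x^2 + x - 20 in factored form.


Roots satisfy r1 + r2 = -b/a = -1 and r1*r2 = c/a = -20.
So r1 = -5, r2 = 4.
x^2 + x - 20 = (x - r1)(x - r2) = (x + 5)(x - 4)


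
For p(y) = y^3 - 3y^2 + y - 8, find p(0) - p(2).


p(0) = -8
p(2) = -10
p(0) - p(2) = -8 + 10 = 2


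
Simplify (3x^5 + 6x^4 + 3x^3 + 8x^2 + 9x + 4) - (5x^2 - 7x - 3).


Distribute the minus sign:
  (3x^5 + 6x^4 + 3x^3 + 8x^2 + 9x + 4)
- (5x^2 - 7x - 3)
Negate second polynomial: -5x^2 + 7x + 3
Add: 3x^5 + 6x^4 + 3x^3 + 3x^2 + 16x + 7


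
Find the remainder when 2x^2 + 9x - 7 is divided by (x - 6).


By the Remainder Theorem, the remainder equals p(6):
  2*(6)^2 = 72
  9*(6)^1 = 54
  constant: -7
Sum: 72 + 54 - 7 = 119


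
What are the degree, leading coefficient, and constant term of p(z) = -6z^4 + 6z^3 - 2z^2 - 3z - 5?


Highest power of z is 4, with coefficient -6. Constant term is -5.
Degree = 4, leading coefficient = -6, constant term = -5


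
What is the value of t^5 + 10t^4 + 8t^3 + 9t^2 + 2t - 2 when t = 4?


Using direct substitution:
  1 * (4)^5 = 1024
  10 * (4)^4 = 2560
  8 * (4)^3 = 512
  9 * (4)^2 = 144
  2 * (4)^1 = 8
  constant: -2
Sum = 1024 + 2560 + 512 + 144 + 8 - 2 = 4246


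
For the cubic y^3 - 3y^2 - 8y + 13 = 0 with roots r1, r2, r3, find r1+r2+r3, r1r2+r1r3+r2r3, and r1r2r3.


Monic cubic y^3+by^2+cy+d=0: sum=-b, pairwise sum=c, product=-d.
b=-3, c=-8, d=13
r1+r2+r3 = 3
r1r2+r1r3+r2r3 = -8
r1r2r3 = -13


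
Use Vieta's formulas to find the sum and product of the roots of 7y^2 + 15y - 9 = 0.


For ay^2+by+c=0: sum = -b/a, product = c/a.
a=7, b=15, c=-9
Sum = -(15)/7 = -15/7
Product = (-9)/7 = -9/7


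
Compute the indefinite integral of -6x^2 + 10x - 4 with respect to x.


Reverse power rule on each term:
  ∫ -6x^2 dx = -2x^3
  ∫ 10x dx = 5x^2
  ∫ -4 dx = -4x
F(x) = -2x^3 + 5x^2 - 4x + C


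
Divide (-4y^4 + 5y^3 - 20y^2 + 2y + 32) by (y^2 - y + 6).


(-4y^4 + 5y^3 - 20y^2 + 2y + 32) / (y^2 - y + 6)
Step 1: -4y^2 * (y^2 - y + 6) = -4y^4 + 4y^3 - 24y^2; subtract.
Step 2: y * (y^2 - y + 6) = y^3 - y^2 + 6y; subtract.
Step 3: 5 * (y^2 - y + 6) = 5y^2 - 5y + 30; subtract.
Quotient: -4y^2 + y + 5, Remainder: y + 2


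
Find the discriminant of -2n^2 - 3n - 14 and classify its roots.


D = b^2 - 4ac = (-3)^2 - 4(-2)(-14) = 9 - 112 = -103
Since D < 0: two complex conjugate roots (no real roots)


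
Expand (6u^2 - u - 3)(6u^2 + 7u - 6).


Distribute each term of the first polynomial:
  (6u^2)(6u^2 + 7u - 6) = 36u^4 + 42u^3 - 36u^2
  (-u)(6u^2 + 7u - 6) = -6u^3 - 7u^2 + 6u
  (-3)(6u^2 + 7u - 6) = -18u^2 - 21u + 18
Sum: 36u^4 + 36u^3 - 61u^2 - 15u + 18


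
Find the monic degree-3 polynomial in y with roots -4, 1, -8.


p(y) = (y + 4)(y - 1)(y + 8)
Expand: y^3 + 11y^2 + 20y - 32


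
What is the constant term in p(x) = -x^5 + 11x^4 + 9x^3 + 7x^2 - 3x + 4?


Read off the constant term: 4


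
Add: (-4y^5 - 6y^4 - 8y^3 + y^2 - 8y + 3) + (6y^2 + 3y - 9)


Align terms by degree and add:
  -4y^5 - 6y^4 - 8y^3 + y^2 - 8y + 3
+ 6y^2 + 3y - 9
= -4y^5 - 6y^4 - 8y^3 + 7y^2 - 5y - 6


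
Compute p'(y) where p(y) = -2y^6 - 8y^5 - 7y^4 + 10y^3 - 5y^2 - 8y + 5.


Apply the power rule term by term:
  d/dy(-2y^6) = -12y^5
  d/dy(-8y^5) = -40y^4
  d/dy(-7y^4) = -28y^3
  d/dy(10y^3) = 30y^2
  d/dy(-5y^2) = -10y
  d/dy(-8y) = -8
  d/dy(5) = 0
p'(y) = -12y^5 - 40y^4 - 28y^3 + 30y^2 - 10y - 8


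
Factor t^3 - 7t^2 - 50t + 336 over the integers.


Try integer roots (divisors of 336). t=-7: p(-7)=0.
Divide out (t + 7): quotient is t^2 - 14t + 48.
Factor the quadratic: (t - 8)(t - 6)
Result: (t + 7)(t - 8)(t - 6)


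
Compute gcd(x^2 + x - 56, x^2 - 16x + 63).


Factor each:
  x^2 + x - 56 = (x - 7)(x + 8)
  x^2 - 16x + 63 = (x - 7)(x - 9)
Common monic factor: x - 7


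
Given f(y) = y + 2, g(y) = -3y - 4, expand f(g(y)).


Substitute g(y) into f:
f(g(y)) = 1*(-3y - 4) + 2
Expand and combine: -3y - 2


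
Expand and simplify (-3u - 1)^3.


Expand (-3u - 1)^3 by repeated multiplication:
  (-3u - 1)^2 = 9u^2 + 6u + 1
= -27u^3 - 27u^2 - 9u - 1


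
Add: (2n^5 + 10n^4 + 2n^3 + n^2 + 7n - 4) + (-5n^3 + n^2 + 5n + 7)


Align terms by degree and add:
  2n^5 + 10n^4 + 2n^3 + n^2 + 7n - 4
  -5n^3 + n^2 + 5n + 7
= 2n^5 + 10n^4 - 3n^3 + 2n^2 + 12n + 3


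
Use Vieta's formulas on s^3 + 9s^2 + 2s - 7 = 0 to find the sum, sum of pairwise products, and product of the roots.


Monic cubic s^3+bs^2+cs+d=0: sum=-b, pairwise sum=c, product=-d.
b=9, c=2, d=-7
r1+r2+r3 = -9
r1r2+r1r3+r2r3 = 2
r1r2r3 = 7


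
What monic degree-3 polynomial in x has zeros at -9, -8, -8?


p(x) = (x + 9)(x + 8)(x + 8)
Expand: x^3 + 25x^2 + 208x + 576


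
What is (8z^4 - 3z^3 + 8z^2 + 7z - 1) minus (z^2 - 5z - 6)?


Distribute the minus sign:
  (8z^4 - 3z^3 + 8z^2 + 7z - 1)
- (z^2 - 5z - 6)
Negate second polynomial: -z^2 + 5z + 6
Add: 8z^4 - 3z^3 + 7z^2 + 12z + 5


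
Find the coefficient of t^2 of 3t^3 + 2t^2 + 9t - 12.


Read off the coefficient of t^2: 2


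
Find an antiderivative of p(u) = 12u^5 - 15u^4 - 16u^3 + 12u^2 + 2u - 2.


Reverse power rule on each term:
  ∫ 12u^5 du = 2u^6
  ∫ -15u^4 du = -3u^5
  ∫ -16u^3 du = -4u^4
  ∫ 12u^2 du = 4u^3
  ∫ 2u du = u^2
  ∫ -2 du = -2u
F(u) = 2u^6 - 3u^5 - 4u^4 + 4u^3 + u^2 - 2u + C


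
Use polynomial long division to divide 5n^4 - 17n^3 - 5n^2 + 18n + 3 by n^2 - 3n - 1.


(5n^4 - 17n^3 - 5n^2 + 18n + 3) / (n^2 - 3n - 1)
Step 1: 5n^2 * (n^2 - 3n - 1) = 5n^4 - 15n^3 - 5n^2; subtract.
Step 2: -2n * (n^2 - 3n - 1) = -2n^3 + 6n^2 + 2n; subtract.
Step 3: -6 * (n^2 - 3n - 1) = -6n^2 + 18n + 6; subtract.
Quotient: 5n^2 - 2n - 6, Remainder: -2n - 3


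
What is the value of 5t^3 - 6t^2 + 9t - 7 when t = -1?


Using direct substitution:
  5 * (-1)^3 = -5
  -6 * (-1)^2 = -6
  9 * (-1)^1 = -9
  constant: -7
Sum = -5 - 6 - 9 - 7 = -27


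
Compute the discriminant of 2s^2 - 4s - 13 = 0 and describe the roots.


D = b^2 - 4ac = (-4)^2 - 4(2)(-13) = 16 + 104 = 120
Since D > 0: two distinct irrational roots


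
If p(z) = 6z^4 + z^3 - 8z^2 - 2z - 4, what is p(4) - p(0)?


p(4) = 1460
p(0) = -4
p(4) - p(0) = 1460 + 4 = 1464


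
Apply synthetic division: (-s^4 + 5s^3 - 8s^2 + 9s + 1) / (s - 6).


Synthetic division with c = 6. Coefficients: -1, 5, -8, 9, 1
Bring down -1.
  -1 * 6 = -6; -6 + 5 = -1
  -1 * 6 = -6; -6 - 8 = -14
  -14 * 6 = -84; -84 + 9 = -75
  -75 * 6 = -450; -450 + 1 = -449
Quotient: -s^3 - s^2 - 14s - 75, Remainder: -449


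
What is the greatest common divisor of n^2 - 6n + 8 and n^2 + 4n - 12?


Factor each:
  n^2 - 6n + 8 = (n - 2)(n - 4)
  n^2 + 4n - 12 = (n - 2)(n + 6)
Common monic factor: n - 2


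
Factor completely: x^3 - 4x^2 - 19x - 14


Try integer roots (divisors of -14). x=7: p(7)=0.
Divide out (x - 7): quotient is x^2 + 3x + 2.
Factor the quadratic: (x + 2)(x + 1)
Result: (x - 7)(x + 2)(x + 1)


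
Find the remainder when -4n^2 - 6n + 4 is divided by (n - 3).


By the Remainder Theorem, the remainder equals p(3):
  -4*(3)^2 = -36
  -6*(3)^1 = -18
  constant: 4
Sum: -36 - 18 + 4 = -50


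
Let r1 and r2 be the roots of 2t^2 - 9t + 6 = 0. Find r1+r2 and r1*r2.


For at^2+bt+c=0: sum = -b/a, product = c/a.
a=2, b=-9, c=6
Sum = -(-9)/2 = 9/2
Product = (6)/2 = 3


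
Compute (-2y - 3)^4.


Expand (-2y - 3)^4 by repeated multiplication:
  (-2y - 3)^2 = 4y^2 + 12y + 9
  (-2y - 3)^3 = -8y^3 - 36y^2 - 54y - 27
= 16y^4 + 96y^3 + 216y^2 + 216y + 81


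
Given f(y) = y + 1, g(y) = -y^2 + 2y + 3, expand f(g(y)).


Substitute g(y) into f:
f(g(y)) = 1*(-y^2 + 2y + 3) + 1
Expand and combine: -y^2 + 2y + 4


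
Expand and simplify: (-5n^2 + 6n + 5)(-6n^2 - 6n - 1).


Distribute each term of the first polynomial:
  (-5n^2)(-6n^2 - 6n - 1) = 30n^4 + 30n^3 + 5n^2
  (6n)(-6n^2 - 6n - 1) = -36n^3 - 36n^2 - 6n
  (5)(-6n^2 - 6n - 1) = -30n^2 - 30n - 5
Sum: 30n^4 - 6n^3 - 61n^2 - 36n - 5


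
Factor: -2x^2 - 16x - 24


Roots satisfy r1 + r2 = -b/a = -8 and r1*r2 = c/a = 12.
So r1 = -2, r2 = -6.
-2x^2 - 16x - 24 = -2(x - r1)(x - r2) = -2(x + 2)(x + 6)


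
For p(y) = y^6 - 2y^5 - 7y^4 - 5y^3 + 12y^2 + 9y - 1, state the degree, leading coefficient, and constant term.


Highest power of y is 6, with coefficient 1. Constant term is -1.
Degree = 6, leading coefficient = 1, constant term = -1


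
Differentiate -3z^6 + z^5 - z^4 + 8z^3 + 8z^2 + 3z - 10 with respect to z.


Apply the power rule term by term:
  d/dz(-3z^6) = -18z^5
  d/dz(z^5) = 5z^4
  d/dz(-z^4) = -4z^3
  d/dz(8z^3) = 24z^2
  d/dz(8z^2) = 16z
  d/dz(3z) = 3
  d/dz(-10) = 0
p'(z) = -18z^5 + 5z^4 - 4z^3 + 24z^2 + 16z + 3


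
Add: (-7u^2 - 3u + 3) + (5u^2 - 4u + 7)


Align terms by degree and add:
  -7u^2 - 3u + 3
+ 5u^2 - 4u + 7
= -2u^2 - 7u + 10


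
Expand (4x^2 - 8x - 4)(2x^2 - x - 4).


Distribute each term of the first polynomial:
  (4x^2)(2x^2 - x - 4) = 8x^4 - 4x^3 - 16x^2
  (-8x)(2x^2 - x - 4) = -16x^3 + 8x^2 + 32x
  (-4)(2x^2 - x - 4) = -8x^2 + 4x + 16
Sum: 8x^4 - 20x^3 - 16x^2 + 36x + 16


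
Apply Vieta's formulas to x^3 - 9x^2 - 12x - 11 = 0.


Monic cubic x^3+bx^2+cx+d=0: sum=-b, pairwise sum=c, product=-d.
b=-9, c=-12, d=-11
r1+r2+r3 = 9
r1r2+r1r3+r2r3 = -12
r1r2r3 = 11


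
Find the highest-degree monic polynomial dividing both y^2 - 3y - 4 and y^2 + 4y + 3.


Factor each:
  y^2 - 3y - 4 = (y + 1)(y - 4)
  y^2 + 4y + 3 = (y + 1)(y + 3)
Common monic factor: y + 1


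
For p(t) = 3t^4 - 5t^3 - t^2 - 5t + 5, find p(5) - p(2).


p(5) = 1205
p(2) = -1
p(5) - p(2) = 1205 + 1 = 1206


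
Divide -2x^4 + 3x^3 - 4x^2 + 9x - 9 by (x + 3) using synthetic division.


Synthetic division with c = -3. Coefficients: -2, 3, -4, 9, -9
Bring down -2.
  -2 * -3 = 6; 6 + 3 = 9
  9 * -3 = -27; -27 - 4 = -31
  -31 * -3 = 93; 93 + 9 = 102
  102 * -3 = -306; -306 - 9 = -315
Quotient: -2x^3 + 9x^2 - 31x + 102, Remainder: -315


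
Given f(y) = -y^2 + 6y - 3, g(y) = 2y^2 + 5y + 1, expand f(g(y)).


Substitute g(y) into f:
f(g(y)) = -1*(2y^2 + 5y + 1)^2 + 6*(2y^2 + 5y + 1) + (-3)
(2y^2 + 5y + 1)^2 = 4y^4 + 20y^3 + 29y^2 + 10y + 1
Expand and combine: -4y^4 - 20y^3 - 17y^2 + 20y + 2


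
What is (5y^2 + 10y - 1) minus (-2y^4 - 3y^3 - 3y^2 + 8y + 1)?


Distribute the minus sign:
  (5y^2 + 10y - 1)
- (-2y^4 - 3y^3 - 3y^2 + 8y + 1)
Negate second polynomial: 2y^4 + 3y^3 + 3y^2 - 8y - 1
Add: 2y^4 + 3y^3 + 8y^2 + 2y - 2


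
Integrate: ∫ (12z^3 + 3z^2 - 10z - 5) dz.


Reverse power rule on each term:
  ∫ 12z^3 dz = 3z^4
  ∫ 3z^2 dz = z^3
  ∫ -10z dz = -5z^2
  ∫ -5 dz = -5z
F(z) = 3z^4 + z^3 - 5z^2 - 5z + C


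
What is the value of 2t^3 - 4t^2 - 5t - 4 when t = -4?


Using direct substitution:
  2 * (-4)^3 = -128
  -4 * (-4)^2 = -64
  -5 * (-4)^1 = 20
  constant: -4
Sum = -128 - 64 + 20 - 4 = -176


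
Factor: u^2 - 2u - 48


Roots satisfy r1 + r2 = -b/a = 2 and r1*r2 = c/a = -48.
So r1 = 8, r2 = -6.
u^2 - 2u - 48 = (u - r1)(u - r2) = (u - 8)(u + 6)


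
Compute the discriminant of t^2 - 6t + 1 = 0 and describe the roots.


D = b^2 - 4ac = (-6)^2 - 4(1)(1) = 36 - 4 = 32
Since D > 0: two distinct irrational roots


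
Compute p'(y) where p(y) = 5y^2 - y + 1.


Apply the power rule term by term:
  d/dy(5y^2) = 10y
  d/dy(-y) = -1
  d/dy(1) = 0
p'(y) = 10y - 1


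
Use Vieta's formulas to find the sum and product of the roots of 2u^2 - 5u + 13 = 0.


For au^2+bu+c=0: sum = -b/a, product = c/a.
a=2, b=-5, c=13
Sum = -(-5)/2 = 5/2
Product = (13)/2 = 13/2


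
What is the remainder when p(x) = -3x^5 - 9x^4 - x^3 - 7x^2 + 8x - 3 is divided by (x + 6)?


By the Remainder Theorem, the remainder equals p(-6):
  -3*(-6)^5 = 23328
  -9*(-6)^4 = -11664
  -1*(-6)^3 = 216
  -7*(-6)^2 = -252
  8*(-6)^1 = -48
  constant: -3
Sum: 23328 - 11664 + 216 - 252 - 48 - 3 = 11577


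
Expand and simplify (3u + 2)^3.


Expand (3u + 2)^3 by repeated multiplication:
  (3u + 2)^2 = 9u^2 + 12u + 4
= 27u^3 + 54u^2 + 36u + 8


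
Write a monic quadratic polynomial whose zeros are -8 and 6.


p(z) = (z + 8)(z - 6)
Expand: z^2 + 2z - 48


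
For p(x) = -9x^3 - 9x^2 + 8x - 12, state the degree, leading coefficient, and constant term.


Highest power of x is 3, with coefficient -9. Constant term is -12.
Degree = 3, leading coefficient = -9, constant term = -12


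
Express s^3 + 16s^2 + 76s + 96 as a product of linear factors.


Try integer roots (divisors of 96). s=-8: p(-8)=0.
Divide out (s + 8): quotient is s^2 + 8s + 12.
Factor the quadratic: (s + 6)(s + 2)
Result: (s + 8)(s + 6)(s + 2)


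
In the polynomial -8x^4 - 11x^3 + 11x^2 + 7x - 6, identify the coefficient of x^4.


Read off the coefficient of x^4: -8


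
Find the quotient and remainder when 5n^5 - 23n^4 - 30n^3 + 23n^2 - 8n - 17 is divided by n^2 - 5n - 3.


(5n^5 - 23n^4 - 30n^3 + 23n^2 - 8n - 17) / (n^2 - 5n - 3)
Step 1: 5n^3 * (n^2 - 5n - 3) = 5n^5 - 25n^4 - 15n^3; subtract.
Step 2: 2n^2 * (n^2 - 5n - 3) = 2n^4 - 10n^3 - 6n^2; subtract.
Step 3: -5n * (n^2 - 5n - 3) = -5n^3 + 25n^2 + 15n; subtract.
Step 4: 4 * (n^2 - 5n - 3) = 4n^2 - 20n - 12; subtract.
Quotient: 5n^3 + 2n^2 - 5n + 4, Remainder: -3n - 5


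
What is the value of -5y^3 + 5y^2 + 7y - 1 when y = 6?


Using direct substitution:
  -5 * (6)^3 = -1080
  5 * (6)^2 = 180
  7 * (6)^1 = 42
  constant: -1
Sum = -1080 + 180 + 42 - 1 = -859


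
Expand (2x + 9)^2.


Expand (2x + 9)^2 by repeated multiplication:
= 4x^2 + 36x + 81


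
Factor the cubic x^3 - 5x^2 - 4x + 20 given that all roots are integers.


Try integer roots (divisors of 20). x=5: p(5)=0.
Divide out (x - 5): quotient is x^2 - 4.
Factor the quadratic: (x + 2)(x - 2)
Result: (x - 5)(x + 2)(x - 2)


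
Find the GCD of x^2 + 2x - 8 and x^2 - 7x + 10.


Factor each:
  x^2 + 2x - 8 = (x - 2)(x + 4)
  x^2 - 7x + 10 = (x - 2)(x - 5)
Common monic factor: x - 2


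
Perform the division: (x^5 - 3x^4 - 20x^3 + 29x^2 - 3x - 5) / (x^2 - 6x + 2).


(x^5 - 3x^4 - 20x^3 + 29x^2 - 3x - 5) / (x^2 - 6x + 2)
Step 1: x^3 * (x^2 - 6x + 2) = x^5 - 6x^4 + 2x^3; subtract.
Step 2: 3x^2 * (x^2 - 6x + 2) = 3x^4 - 18x^3 + 6x^2; subtract.
Step 3: -4x * (x^2 - 6x + 2) = -4x^3 + 24x^2 - 8x; subtract.
Step 4: -1 * (x^2 - 6x + 2) = -x^2 + 6x - 2; subtract.
Quotient: x^3 + 3x^2 - 4x - 1, Remainder: -x - 3


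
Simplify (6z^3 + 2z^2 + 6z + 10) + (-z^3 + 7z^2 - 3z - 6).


Align terms by degree and add:
  6z^3 + 2z^2 + 6z + 10
  -z^3 + 7z^2 - 3z - 6
= 5z^3 + 9z^2 + 3z + 4


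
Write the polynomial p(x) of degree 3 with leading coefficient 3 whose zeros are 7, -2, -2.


p(x) = 3(x - 7)(x + 2)(x + 2)
Expand: 3x^3 - 9x^2 - 72x - 84


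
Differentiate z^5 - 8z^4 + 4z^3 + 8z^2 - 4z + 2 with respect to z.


Apply the power rule term by term:
  d/dz(z^5) = 5z^4
  d/dz(-8z^4) = -32z^3
  d/dz(4z^3) = 12z^2
  d/dz(8z^2) = 16z
  d/dz(-4z) = -4
  d/dz(2) = 0
p'(z) = 5z^4 - 32z^3 + 12z^2 + 16z - 4


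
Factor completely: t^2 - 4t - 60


Roots satisfy r1 + r2 = -b/a = 4 and r1*r2 = c/a = -60.
So r1 = 10, r2 = -6.
t^2 - 4t - 60 = (t - r1)(t - r2) = (t - 10)(t + 6)


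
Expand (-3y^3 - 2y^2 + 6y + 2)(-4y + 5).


Distribute each term of the first polynomial:
  (-3y^3)(-4y + 5) = 12y^4 - 15y^3
  (-2y^2)(-4y + 5) = 8y^3 - 10y^2
  (6y)(-4y + 5) = -24y^2 + 30y
  (2)(-4y + 5) = -8y + 10
Sum: 12y^4 - 7y^3 - 34y^2 + 22y + 10


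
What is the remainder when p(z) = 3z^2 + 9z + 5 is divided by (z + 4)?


By the Remainder Theorem, the remainder equals p(-4):
  3*(-4)^2 = 48
  9*(-4)^1 = -36
  constant: 5
Sum: 48 - 36 + 5 = 17


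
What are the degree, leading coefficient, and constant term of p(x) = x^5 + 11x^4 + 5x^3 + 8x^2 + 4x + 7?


Highest power of x is 5, with coefficient 1. Constant term is 7.
Degree = 5, leading coefficient = 1, constant term = 7


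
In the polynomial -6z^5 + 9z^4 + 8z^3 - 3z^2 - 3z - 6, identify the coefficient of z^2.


Read off the coefficient of z^2: -3


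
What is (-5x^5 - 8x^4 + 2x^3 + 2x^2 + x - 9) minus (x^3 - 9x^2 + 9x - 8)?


Distribute the minus sign:
  (-5x^5 - 8x^4 + 2x^3 + 2x^2 + x - 9)
- (x^3 - 9x^2 + 9x - 8)
Negate second polynomial: -x^3 + 9x^2 - 9x + 8
Add: -5x^5 - 8x^4 + x^3 + 11x^2 - 8x - 1


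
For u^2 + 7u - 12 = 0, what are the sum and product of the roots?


For au^2+bu+c=0: sum = -b/a, product = c/a.
a=1, b=7, c=-12
Sum = -(7)/1 = -7
Product = (-12)/1 = -12


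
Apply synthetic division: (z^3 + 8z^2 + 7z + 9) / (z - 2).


Synthetic division with c = 2. Coefficients: 1, 8, 7, 9
Bring down 1.
  1 * 2 = 2; 2 + 8 = 10
  10 * 2 = 20; 20 + 7 = 27
  27 * 2 = 54; 54 + 9 = 63
Quotient: z^2 + 10z + 27, Remainder: 63


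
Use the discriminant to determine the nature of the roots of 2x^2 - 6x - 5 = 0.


D = b^2 - 4ac = (-6)^2 - 4(2)(-5) = 36 + 40 = 76
Since D > 0: two distinct irrational roots


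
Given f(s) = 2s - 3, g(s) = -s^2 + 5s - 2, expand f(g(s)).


Substitute g(s) into f:
f(g(s)) = 2*(-s^2 + 5s - 2) + (-3)
Expand and combine: -2s^2 + 10s - 7


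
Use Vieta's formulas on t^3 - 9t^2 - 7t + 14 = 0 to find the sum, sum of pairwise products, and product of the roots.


Monic cubic t^3+bt^2+ct+d=0: sum=-b, pairwise sum=c, product=-d.
b=-9, c=-7, d=14
r1+r2+r3 = 9
r1r2+r1r3+r2r3 = -7
r1r2r3 = -14


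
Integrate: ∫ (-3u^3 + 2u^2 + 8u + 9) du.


Reverse power rule on each term:
  ∫ -3u^3 du = -(3/4)u^4
  ∫ 2u^2 du = (2/3)u^3
  ∫ 8u du = 4u^2
  ∫ 9 du = 9u
F(u) = -(3/4)u^4 + (2/3)u^3 + 4u^2 + 9u + C


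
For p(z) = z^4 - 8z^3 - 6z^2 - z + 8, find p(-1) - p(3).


p(-1) = 12
p(3) = -184
p(-1) - p(3) = 12 + 184 = 196


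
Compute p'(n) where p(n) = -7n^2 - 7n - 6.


Apply the power rule term by term:
  d/dn(-7n^2) = -14n
  d/dn(-7n) = -7
  d/dn(-6) = 0
p'(n) = -14n - 7


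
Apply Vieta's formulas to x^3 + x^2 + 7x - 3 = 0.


Monic cubic x^3+bx^2+cx+d=0: sum=-b, pairwise sum=c, product=-d.
b=1, c=7, d=-3
r1+r2+r3 = -1
r1r2+r1r3+r2r3 = 7
r1r2r3 = 3


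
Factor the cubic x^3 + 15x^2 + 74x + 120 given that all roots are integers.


Try integer roots (divisors of 120). x=-6: p(-6)=0.
Divide out (x + 6): quotient is x^2 + 9x + 20.
Factor the quadratic: (x + 4)(x + 5)
Result: (x + 6)(x + 4)(x + 5)


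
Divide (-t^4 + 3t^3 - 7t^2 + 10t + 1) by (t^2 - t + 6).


(-t^4 + 3t^3 - 7t^2 + 10t + 1) / (t^2 - t + 6)
Step 1: -t^2 * (t^2 - t + 6) = -t^4 + t^3 - 6t^2; subtract.
Step 2: 2t * (t^2 - t + 6) = 2t^3 - 2t^2 + 12t; subtract.
Step 3: 1 * (t^2 - t + 6) = t^2 - t + 6; subtract.
Quotient: -t^2 + 2t + 1, Remainder: -t - 5


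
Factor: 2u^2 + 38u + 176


Roots satisfy r1 + r2 = -b/a = -19 and r1*r2 = c/a = 88.
So r1 = -11, r2 = -8.
2u^2 + 38u + 176 = 2(u - r1)(u - r2) = 2(u + 11)(u + 8)


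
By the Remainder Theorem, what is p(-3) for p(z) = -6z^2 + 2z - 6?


By the Remainder Theorem, the remainder equals p(-3):
  -6*(-3)^2 = -54
  2*(-3)^1 = -6
  constant: -6
Sum: -54 - 6 - 6 = -66


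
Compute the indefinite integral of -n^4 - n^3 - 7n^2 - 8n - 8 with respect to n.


Reverse power rule on each term:
  ∫ -n^4 dn = -(1/5)n^5
  ∫ -n^3 dn = -(1/4)n^4
  ∫ -7n^2 dn = -(7/3)n^3
  ∫ -8n dn = -4n^2
  ∫ -8 dn = -8n
F(n) = -(1/5)n^5 - (1/4)n^4 - (7/3)n^3 - 4n^2 - 8n + C


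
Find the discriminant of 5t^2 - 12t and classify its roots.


D = b^2 - 4ac = (-12)^2 - 4(5)(0) = 144 = 144
Since D > 0: two distinct rational roots


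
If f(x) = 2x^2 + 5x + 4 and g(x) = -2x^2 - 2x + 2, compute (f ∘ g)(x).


Substitute g(x) into f:
f(g(x)) = 2*(-2x^2 - 2x + 2)^2 + 5*(-2x^2 - 2x + 2) + 4
(-2x^2 - 2x + 2)^2 = 4x^4 + 8x^3 - 4x^2 - 8x + 4
Expand and combine: 8x^4 + 16x^3 - 18x^2 - 26x + 22


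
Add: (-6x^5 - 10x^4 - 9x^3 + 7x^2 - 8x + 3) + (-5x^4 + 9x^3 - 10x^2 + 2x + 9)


Align terms by degree and add:
  -6x^5 - 10x^4 - 9x^3 + 7x^2 - 8x + 3
  -5x^4 + 9x^3 - 10x^2 + 2x + 9
= -6x^5 - 15x^4 - 3x^2 - 6x + 12


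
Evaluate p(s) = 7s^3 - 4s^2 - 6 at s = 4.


Using direct substitution:
  7 * (4)^3 = 448
  -4 * (4)^2 = -64
  0 * (4)^1 = 0
  constant: -6
Sum = 448 - 64 + 0 - 6 = 378


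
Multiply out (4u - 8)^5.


Expand (4u - 8)^5 by repeated multiplication:
  (4u - 8)^2 = 16u^2 - 64u + 64
  (4u - 8)^3 = 64u^3 - 384u^2 + 768u - 512
  (4u - 8)^4 = 256u^4 - 2048u^3 + 6144u^2 - 8192u + 4096
= 1024u^5 - 10240u^4 + 40960u^3 - 81920u^2 + 81920u - 32768


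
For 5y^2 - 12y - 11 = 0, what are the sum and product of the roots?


For ay^2+by+c=0: sum = -b/a, product = c/a.
a=5, b=-12, c=-11
Sum = -(-12)/5 = 12/5
Product = (-11)/5 = -11/5


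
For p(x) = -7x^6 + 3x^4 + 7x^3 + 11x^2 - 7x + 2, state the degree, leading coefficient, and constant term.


Highest power of x is 6, with coefficient -7. Constant term is 2.
Degree = 6, leading coefficient = -7, constant term = 2


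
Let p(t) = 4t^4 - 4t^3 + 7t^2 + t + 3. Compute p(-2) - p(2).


p(-2) = 125
p(2) = 65
p(-2) - p(2) = 125 - 65 = 60


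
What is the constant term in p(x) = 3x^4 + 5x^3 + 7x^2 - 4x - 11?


Read off the constant term: -11


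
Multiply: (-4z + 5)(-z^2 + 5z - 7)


Distribute each term of the first polynomial:
  (-4z)(-z^2 + 5z - 7) = 4z^3 - 20z^2 + 28z
  (5)(-z^2 + 5z - 7) = -5z^2 + 25z - 35
Sum: 4z^3 - 25z^2 + 53z - 35


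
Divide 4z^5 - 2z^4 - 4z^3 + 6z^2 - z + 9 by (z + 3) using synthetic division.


Synthetic division with c = -3. Coefficients: 4, -2, -4, 6, -1, 9
Bring down 4.
  4 * -3 = -12; -12 - 2 = -14
  -14 * -3 = 42; 42 - 4 = 38
  38 * -3 = -114; -114 + 6 = -108
  -108 * -3 = 324; 324 - 1 = 323
  323 * -3 = -969; -969 + 9 = -960
Quotient: 4z^4 - 14z^3 + 38z^2 - 108z + 323, Remainder: -960


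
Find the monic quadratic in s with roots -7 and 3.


p(s) = (s + 7)(s - 3)
Expand: s^2 + 4s - 21


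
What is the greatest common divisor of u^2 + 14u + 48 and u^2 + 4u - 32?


Factor each:
  u^2 + 14u + 48 = (u + 8)(u + 6)
  u^2 + 4u - 32 = (u + 8)(u - 4)
Common monic factor: u + 8


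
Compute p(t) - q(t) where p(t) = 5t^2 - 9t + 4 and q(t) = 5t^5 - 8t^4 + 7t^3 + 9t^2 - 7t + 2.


Distribute the minus sign:
  (5t^2 - 9t + 4)
- (5t^5 - 8t^4 + 7t^3 + 9t^2 - 7t + 2)
Negate second polynomial: -5t^5 + 8t^4 - 7t^3 - 9t^2 + 7t - 2
Add: -5t^5 + 8t^4 - 7t^3 - 4t^2 - 2t + 2


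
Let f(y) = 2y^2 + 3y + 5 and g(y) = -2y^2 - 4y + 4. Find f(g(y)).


Substitute g(y) into f:
f(g(y)) = 2*(-2y^2 - 4y + 4)^2 + 3*(-2y^2 - 4y + 4) + 5
(-2y^2 - 4y + 4)^2 = 4y^4 + 16y^3 - 32y + 16
Expand and combine: 8y^4 + 32y^3 - 6y^2 - 76y + 49


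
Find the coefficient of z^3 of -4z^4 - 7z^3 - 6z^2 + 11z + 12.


Read off the coefficient of z^3: -7


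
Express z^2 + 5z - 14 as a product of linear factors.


Roots satisfy r1 + r2 = -b/a = -5 and r1*r2 = c/a = -14.
So r1 = 2, r2 = -7.
z^2 + 5z - 14 = (z - r1)(z - r2) = (z - 2)(z + 7)


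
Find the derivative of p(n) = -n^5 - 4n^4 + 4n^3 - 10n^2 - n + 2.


Apply the power rule term by term:
  d/dn(-n^5) = -5n^4
  d/dn(-4n^4) = -16n^3
  d/dn(4n^3) = 12n^2
  d/dn(-10n^2) = -20n
  d/dn(-n) = -1
  d/dn(2) = 0
p'(n) = -5n^4 - 16n^3 + 12n^2 - 20n - 1


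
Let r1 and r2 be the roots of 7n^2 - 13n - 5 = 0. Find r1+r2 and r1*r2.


For an^2+bn+c=0: sum = -b/a, product = c/a.
a=7, b=-13, c=-5
Sum = -(-13)/7 = 13/7
Product = (-5)/7 = -5/7


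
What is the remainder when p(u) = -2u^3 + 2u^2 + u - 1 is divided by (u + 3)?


By the Remainder Theorem, the remainder equals p(-3):
  -2*(-3)^3 = 54
  2*(-3)^2 = 18
  1*(-3)^1 = -3
  constant: -1
Sum: 54 + 18 - 3 - 1 = 68


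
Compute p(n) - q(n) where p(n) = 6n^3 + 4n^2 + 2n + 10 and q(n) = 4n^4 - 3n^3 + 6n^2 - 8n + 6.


Distribute the minus sign:
  (6n^3 + 4n^2 + 2n + 10)
- (4n^4 - 3n^3 + 6n^2 - 8n + 6)
Negate second polynomial: -4n^4 + 3n^3 - 6n^2 + 8n - 6
Add: -4n^4 + 9n^3 - 2n^2 + 10n + 4


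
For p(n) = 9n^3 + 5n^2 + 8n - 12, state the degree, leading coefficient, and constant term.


Highest power of n is 3, with coefficient 9. Constant term is -12.
Degree = 3, leading coefficient = 9, constant term = -12


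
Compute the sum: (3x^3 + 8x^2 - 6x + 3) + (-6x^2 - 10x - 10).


Align terms by degree and add:
  3x^3 + 8x^2 - 6x + 3
  -6x^2 - 10x - 10
= 3x^3 + 2x^2 - 16x - 7


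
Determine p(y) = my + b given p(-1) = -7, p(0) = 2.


p(y) = my + b. Using p(-1)=-7, p(0)=2:
m = (-7 - 2)/(-1) = -9/-1 = 9
b = -7 - m*(-1) = -7 + 9 = 2
p(y) = 9y + 2


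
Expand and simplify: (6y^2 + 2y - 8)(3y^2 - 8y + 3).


Distribute each term of the first polynomial:
  (6y^2)(3y^2 - 8y + 3) = 18y^4 - 48y^3 + 18y^2
  (2y)(3y^2 - 8y + 3) = 6y^3 - 16y^2 + 6y
  (-8)(3y^2 - 8y + 3) = -24y^2 + 64y - 24
Sum: 18y^4 - 42y^3 - 22y^2 + 70y - 24


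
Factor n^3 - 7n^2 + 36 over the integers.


Try integer roots (divisors of 36). n=-2: p(-2)=0.
Divide out (n + 2): quotient is n^2 - 9n + 18.
Factor the quadratic: (n - 6)(n - 3)
Result: (n + 2)(n - 6)(n - 3)


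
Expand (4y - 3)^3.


Expand (4y - 3)^3 by repeated multiplication:
  (4y - 3)^2 = 16y^2 - 24y + 9
= 64y^3 - 144y^2 + 108y - 27


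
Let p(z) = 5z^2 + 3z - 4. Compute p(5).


Using direct substitution:
  5 * (5)^2 = 125
  3 * (5)^1 = 15
  constant: -4
Sum = 125 + 15 - 4 = 136


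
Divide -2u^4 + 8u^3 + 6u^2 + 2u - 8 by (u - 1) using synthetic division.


Synthetic division with c = 1. Coefficients: -2, 8, 6, 2, -8
Bring down -2.
  -2 * 1 = -2; -2 + 8 = 6
  6 * 1 = 6; 6 + 6 = 12
  12 * 1 = 12; 12 + 2 = 14
  14 * 1 = 14; 14 - 8 = 6
Quotient: -2u^3 + 6u^2 + 12u + 14, Remainder: 6


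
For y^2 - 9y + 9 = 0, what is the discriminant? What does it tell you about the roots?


D = b^2 - 4ac = (-9)^2 - 4(1)(9) = 81 - 36 = 45
Since D > 0: two distinct irrational roots


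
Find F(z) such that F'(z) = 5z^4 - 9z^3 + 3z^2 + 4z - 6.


Reverse power rule on each term:
  ∫ 5z^4 dz = z^5
  ∫ -9z^3 dz = -(9/4)z^4
  ∫ 3z^2 dz = z^3
  ∫ 4z dz = 2z^2
  ∫ -6 dz = -6z
F(z) = z^5 - (9/4)z^4 + z^3 + 2z^2 - 6z + C


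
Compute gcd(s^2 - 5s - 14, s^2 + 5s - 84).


Factor each:
  s^2 - 5s - 14 = (s - 7)(s + 2)
  s^2 + 5s - 84 = (s - 7)(s + 12)
Common monic factor: s - 7


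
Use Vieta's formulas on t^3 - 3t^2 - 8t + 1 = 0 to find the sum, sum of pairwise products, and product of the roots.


Monic cubic t^3+bt^2+ct+d=0: sum=-b, pairwise sum=c, product=-d.
b=-3, c=-8, d=1
r1+r2+r3 = 3
r1r2+r1r3+r2r3 = -8
r1r2r3 = -1


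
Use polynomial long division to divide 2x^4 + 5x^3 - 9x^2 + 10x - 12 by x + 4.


(2x^4 + 5x^3 - 9x^2 + 10x - 12) / (x + 4)
Step 1: 2x^3 * (x + 4) = 2x^4 + 8x^3; subtract.
Step 2: -3x^2 * (x + 4) = -3x^3 - 12x^2; subtract.
Step 3: 3x * (x + 4) = 3x^2 + 12x; subtract.
Step 4: -2 * (x + 4) = -2x - 8; subtract.
Quotient: 2x^3 - 3x^2 + 3x - 2, Remainder: -4


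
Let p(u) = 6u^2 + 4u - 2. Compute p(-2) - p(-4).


p(-2) = 14
p(-4) = 78
p(-2) - p(-4) = 14 - 78 = -64


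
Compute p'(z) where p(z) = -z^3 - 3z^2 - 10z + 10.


Apply the power rule term by term:
  d/dz(-z^3) = -3z^2
  d/dz(-3z^2) = -6z
  d/dz(-10z) = -10
  d/dz(10) = 0
p'(z) = -3z^2 - 6z - 10


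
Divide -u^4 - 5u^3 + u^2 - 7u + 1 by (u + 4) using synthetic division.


Synthetic division with c = -4. Coefficients: -1, -5, 1, -7, 1
Bring down -1.
  -1 * -4 = 4; 4 - 5 = -1
  -1 * -4 = 4; 4 + 1 = 5
  5 * -4 = -20; -20 - 7 = -27
  -27 * -4 = 108; 108 + 1 = 109
Quotient: -u^3 - u^2 + 5u - 27, Remainder: 109


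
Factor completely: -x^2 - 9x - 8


Roots satisfy r1 + r2 = -b/a = -9 and r1*r2 = c/a = 8.
So r1 = -1, r2 = -8.
-x^2 - 9x - 8 = -(x - r1)(x - r2) = -(x + 1)(x + 8)


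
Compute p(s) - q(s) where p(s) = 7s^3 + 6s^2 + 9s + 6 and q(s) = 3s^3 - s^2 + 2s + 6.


Distribute the minus sign:
  (7s^3 + 6s^2 + 9s + 6)
- (3s^3 - s^2 + 2s + 6)
Negate second polynomial: -3s^3 + s^2 - 2s - 6
Add: 4s^3 + 7s^2 + 7s


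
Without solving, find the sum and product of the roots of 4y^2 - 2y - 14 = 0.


For ay^2+by+c=0: sum = -b/a, product = c/a.
a=4, b=-2, c=-14
Sum = -(-2)/4 = 1/2
Product = (-14)/4 = -7/2


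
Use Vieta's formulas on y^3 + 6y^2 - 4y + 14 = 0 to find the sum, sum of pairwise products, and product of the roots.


Monic cubic y^3+by^2+cy+d=0: sum=-b, pairwise sum=c, product=-d.
b=6, c=-4, d=14
r1+r2+r3 = -6
r1r2+r1r3+r2r3 = -4
r1r2r3 = -14


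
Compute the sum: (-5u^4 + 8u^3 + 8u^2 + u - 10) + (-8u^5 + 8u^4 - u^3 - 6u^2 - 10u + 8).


Align terms by degree and add:
  -5u^4 + 8u^3 + 8u^2 + u - 10
  -8u^5 + 8u^4 - u^3 - 6u^2 - 10u + 8
= -8u^5 + 3u^4 + 7u^3 + 2u^2 - 9u - 2


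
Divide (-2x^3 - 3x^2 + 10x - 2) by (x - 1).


(-2x^3 - 3x^2 + 10x - 2) / (x - 1)
Step 1: -2x^2 * (x - 1) = -2x^3 + 2x^2; subtract.
Step 2: -5x * (x - 1) = -5x^2 + 5x; subtract.
Step 3: 5 * (x - 1) = 5x - 5; subtract.
Quotient: -2x^2 - 5x + 5, Remainder: 3


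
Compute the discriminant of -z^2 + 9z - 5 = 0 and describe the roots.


D = b^2 - 4ac = (9)^2 - 4(-1)(-5) = 81 - 20 = 61
Since D > 0: two distinct irrational roots


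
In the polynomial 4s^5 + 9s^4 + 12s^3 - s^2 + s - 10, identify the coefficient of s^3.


Read off the coefficient of s^3: 12


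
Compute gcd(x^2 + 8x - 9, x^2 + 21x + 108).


Factor each:
  x^2 + 8x - 9 = (x + 9)(x - 1)
  x^2 + 21x + 108 = (x + 9)(x + 12)
Common monic factor: x + 9


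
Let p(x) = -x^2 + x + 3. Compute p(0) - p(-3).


p(0) = 3
p(-3) = -9
p(0) - p(-3) = 3 + 9 = 12


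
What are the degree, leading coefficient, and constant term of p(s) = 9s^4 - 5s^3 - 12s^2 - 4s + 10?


Highest power of s is 4, with coefficient 9. Constant term is 10.
Degree = 4, leading coefficient = 9, constant term = 10


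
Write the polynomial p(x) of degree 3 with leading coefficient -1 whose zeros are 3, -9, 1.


p(x) = -(x - 3)(x + 9)(x - 1)
Expand: -x^3 - 5x^2 + 33x - 27


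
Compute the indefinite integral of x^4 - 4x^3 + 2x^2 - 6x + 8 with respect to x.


Reverse power rule on each term:
  ∫ x^4 dx = (1/5)x^5
  ∫ -4x^3 dx = -x^4
  ∫ 2x^2 dx = (2/3)x^3
  ∫ -6x dx = -3x^2
  ∫ 8 dx = 8x
F(x) = (1/5)x^5 - x^4 + (2/3)x^3 - 3x^2 + 8x + C


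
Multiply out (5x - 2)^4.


Expand (5x - 2)^4 by repeated multiplication:
  (5x - 2)^2 = 25x^2 - 20x + 4
  (5x - 2)^3 = 125x^3 - 150x^2 + 60x - 8
= 625x^4 - 1000x^3 + 600x^2 - 160x + 16


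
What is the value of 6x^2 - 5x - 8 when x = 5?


Using direct substitution:
  6 * (5)^2 = 150
  -5 * (5)^1 = -25
  constant: -8
Sum = 150 - 25 - 8 = 117


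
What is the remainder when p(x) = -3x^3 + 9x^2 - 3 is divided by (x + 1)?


By the Remainder Theorem, the remainder equals p(-1):
  -3*(-1)^3 = 3
  9*(-1)^2 = 9
  0*(-1)^1 = 0
  constant: -3
Sum: 3 + 9 + 0 - 3 = 9


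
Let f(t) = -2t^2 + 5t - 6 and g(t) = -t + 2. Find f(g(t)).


Substitute g(t) into f:
f(g(t)) = -2*(-t + 2)^2 + 5*(-t + 2) + (-6)
(-t + 2)^2 = t^2 - 4t + 4
Expand and combine: -2t^2 + 3t - 4


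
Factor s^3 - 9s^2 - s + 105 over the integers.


Try integer roots (divisors of 105). s=-3: p(-3)=0.
Divide out (s + 3): quotient is s^2 - 12s + 35.
Factor the quadratic: (s - 7)(s - 5)
Result: (s + 3)(s - 7)(s - 5)


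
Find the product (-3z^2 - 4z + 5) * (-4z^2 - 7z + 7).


Distribute each term of the first polynomial:
  (-3z^2)(-4z^2 - 7z + 7) = 12z^4 + 21z^3 - 21z^2
  (-4z)(-4z^2 - 7z + 7) = 16z^3 + 28z^2 - 28z
  (5)(-4z^2 - 7z + 7) = -20z^2 - 35z + 35
Sum: 12z^4 + 37z^3 - 13z^2 - 63z + 35


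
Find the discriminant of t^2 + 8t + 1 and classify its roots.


D = b^2 - 4ac = (8)^2 - 4(1)(1) = 64 - 4 = 60
Since D > 0: two distinct irrational roots


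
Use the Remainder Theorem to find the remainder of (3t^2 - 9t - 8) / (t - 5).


By the Remainder Theorem, the remainder equals p(5):
  3*(5)^2 = 75
  -9*(5)^1 = -45
  constant: -8
Sum: 75 - 45 - 8 = 22


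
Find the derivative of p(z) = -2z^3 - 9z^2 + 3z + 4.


Apply the power rule term by term:
  d/dz(-2z^3) = -6z^2
  d/dz(-9z^2) = -18z
  d/dz(3z) = 3
  d/dz(4) = 0
p'(z) = -6z^2 - 18z + 3


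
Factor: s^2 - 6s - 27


Roots satisfy r1 + r2 = -b/a = 6 and r1*r2 = c/a = -27.
So r1 = -3, r2 = 9.
s^2 - 6s - 27 = (s - r1)(s - r2) = (s + 3)(s - 9)


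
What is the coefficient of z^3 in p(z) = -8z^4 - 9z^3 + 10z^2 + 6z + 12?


Read off the coefficient of z^3: -9


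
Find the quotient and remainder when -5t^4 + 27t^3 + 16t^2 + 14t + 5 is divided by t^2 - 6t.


(-5t^4 + 27t^3 + 16t^2 + 14t + 5) / (t^2 - 6t)
Step 1: -5t^2 * (t^2 - 6t) = -5t^4 + 30t^3; subtract.
Step 2: -3t * (t^2 - 6t) = -3t^3 + 18t^2; subtract.
Step 3: -2 * (t^2 - 6t) = -2t^2 + 12t; subtract.
Quotient: -5t^2 - 3t - 2, Remainder: 2t + 5


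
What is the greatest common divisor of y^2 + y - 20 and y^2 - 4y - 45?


Factor each:
  y^2 + y - 20 = (y + 5)(y - 4)
  y^2 - 4y - 45 = (y + 5)(y - 9)
Common monic factor: y + 5


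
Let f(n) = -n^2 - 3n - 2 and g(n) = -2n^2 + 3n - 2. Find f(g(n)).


Substitute g(n) into f:
f(g(n)) = -1*(-2n^2 + 3n - 2)^2 + (-3)*(-2n^2 + 3n - 2) + (-2)
(-2n^2 + 3n - 2)^2 = 4n^4 - 12n^3 + 17n^2 - 12n + 4
Expand and combine: -4n^4 + 12n^3 - 11n^2 + 3n


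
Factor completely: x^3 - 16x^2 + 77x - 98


Try integer roots (divisors of -98). x=7: p(7)=0.
Divide out (x - 7): quotient is x^2 - 9x + 14.
Factor the quadratic: (x - 7)(x - 2)
Result: (x - 7)(x - 7)(x - 2)


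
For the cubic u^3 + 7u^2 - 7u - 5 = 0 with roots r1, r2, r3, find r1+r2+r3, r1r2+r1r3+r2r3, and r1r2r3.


Monic cubic u^3+bu^2+cu+d=0: sum=-b, pairwise sum=c, product=-d.
b=7, c=-7, d=-5
r1+r2+r3 = -7
r1r2+r1r3+r2r3 = -7
r1r2r3 = 5


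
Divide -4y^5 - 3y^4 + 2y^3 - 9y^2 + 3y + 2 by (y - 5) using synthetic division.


Synthetic division with c = 5. Coefficients: -4, -3, 2, -9, 3, 2
Bring down -4.
  -4 * 5 = -20; -20 - 3 = -23
  -23 * 5 = -115; -115 + 2 = -113
  -113 * 5 = -565; -565 - 9 = -574
  -574 * 5 = -2870; -2870 + 3 = -2867
  -2867 * 5 = -14335; -14335 + 2 = -14333
Quotient: -4y^4 - 23y^3 - 113y^2 - 574y - 2867, Remainder: -14333


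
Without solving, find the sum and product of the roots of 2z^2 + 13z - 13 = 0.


For az^2+bz+c=0: sum = -b/a, product = c/a.
a=2, b=13, c=-13
Sum = -(13)/2 = -13/2
Product = (-13)/2 = -13/2


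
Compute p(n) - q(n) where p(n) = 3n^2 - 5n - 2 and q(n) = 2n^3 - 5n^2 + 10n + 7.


Distribute the minus sign:
  (3n^2 - 5n - 2)
- (2n^3 - 5n^2 + 10n + 7)
Negate second polynomial: -2n^3 + 5n^2 - 10n - 7
Add: -2n^3 + 8n^2 - 15n - 9


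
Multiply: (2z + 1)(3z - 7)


Distribute each term of the first polynomial:
  (2z)(3z - 7) = 6z^2 - 14z
  (1)(3z - 7) = 3z - 7
Sum: 6z^2 - 11z - 7


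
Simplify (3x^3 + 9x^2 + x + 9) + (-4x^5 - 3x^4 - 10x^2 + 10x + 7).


Align terms by degree and add:
  3x^3 + 9x^2 + x + 9
  -4x^5 - 3x^4 - 10x^2 + 10x + 7
= -4x^5 - 3x^4 + 3x^3 - x^2 + 11x + 16


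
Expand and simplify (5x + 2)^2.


Expand (5x + 2)^2 by repeated multiplication:
= 25x^2 + 20x + 4


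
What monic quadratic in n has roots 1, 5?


p(n) = (n - 1)(n - 5)
Expand: n^2 - 6n + 5
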